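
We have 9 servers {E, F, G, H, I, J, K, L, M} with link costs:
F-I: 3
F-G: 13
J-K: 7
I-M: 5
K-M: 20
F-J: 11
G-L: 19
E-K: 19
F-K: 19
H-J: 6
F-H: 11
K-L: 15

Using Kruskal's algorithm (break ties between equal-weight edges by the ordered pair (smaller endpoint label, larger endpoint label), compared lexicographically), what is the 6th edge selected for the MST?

F-G

Kruskal: consider edges lightest-first.
F-I (3): add — endpoints in different components.
I-M (5): add — endpoints in different components.
H-J (6): add — endpoints in different components.
J-K (7): add — endpoints in different components.
F-H (11): add — endpoints in different components.
F-J (11): skip — F and J already connected.
F-G (13): add — endpoints in different components.
K-L (15): add — endpoints in different components.
E-K (19): add — endpoints in different components.
The 6th edge added is F-G.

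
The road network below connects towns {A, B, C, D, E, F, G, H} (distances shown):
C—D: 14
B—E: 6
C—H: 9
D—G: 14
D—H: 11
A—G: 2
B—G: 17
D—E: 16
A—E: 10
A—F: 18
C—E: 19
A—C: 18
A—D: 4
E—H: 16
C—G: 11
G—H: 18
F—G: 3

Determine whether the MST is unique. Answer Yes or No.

Kruskal: consider edges lightest-first.
A—G (2): add — endpoints in different components.
F—G (3): add — endpoints in different components.
A—D (4): add — endpoints in different components.
B—E (6): add — endpoints in different components.
C—H (9): add — endpoints in different components.
A—E (10): add — endpoints in different components.
C—G (11): add — endpoints in different components.
Non-tree edge D—H has weight 11, equal to the heaviest edge on its tree cycle — swapping gives another MST of the same weight. Not unique.

No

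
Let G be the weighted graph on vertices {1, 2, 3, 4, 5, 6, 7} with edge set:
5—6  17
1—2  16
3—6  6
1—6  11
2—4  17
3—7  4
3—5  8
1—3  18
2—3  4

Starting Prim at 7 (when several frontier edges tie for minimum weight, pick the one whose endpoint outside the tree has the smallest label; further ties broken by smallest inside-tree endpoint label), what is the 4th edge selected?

Prim, starting at 7.
Step 1: cheapest edge leaving the tree is 3—7 (4); add 3.
Step 2: cheapest edge leaving the tree is 2—3 (4); add 2.
Step 3: cheapest edge leaving the tree is 3—6 (6); add 6.
Step 4: cheapest edge leaving the tree is 3—5 (8); add 5.
Step 5: cheapest edge leaving the tree is 1—6 (11); add 1.
Step 6: cheapest edge leaving the tree is 2—4 (17); add 4.
The 4th edge added is 3—5.

3-5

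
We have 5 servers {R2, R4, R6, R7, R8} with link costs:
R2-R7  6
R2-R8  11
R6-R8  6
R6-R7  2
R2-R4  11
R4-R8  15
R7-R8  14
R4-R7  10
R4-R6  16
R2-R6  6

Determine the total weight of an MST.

Prim, starting at R2.
Step 1: cheapest edge leaving the tree is R2-R6 (6); add R6.
Step 2: cheapest edge leaving the tree is R6-R7 (2); add R7.
Step 3: cheapest edge leaving the tree is R6-R8 (6); add R8.
Step 4: cheapest edge leaving the tree is R4-R7 (10); add R4.
MST edges: R2-R6, R6-R7, R6-R8, R4-R7; total weight 6+2+6+10 = 24.

24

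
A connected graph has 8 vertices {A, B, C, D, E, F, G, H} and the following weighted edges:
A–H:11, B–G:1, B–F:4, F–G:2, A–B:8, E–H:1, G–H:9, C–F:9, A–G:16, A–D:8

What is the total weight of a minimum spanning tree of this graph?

38

Sort edges by weight, then run Kruskal:
B–G (1): add — endpoints in different components.
E–H (1): add — endpoints in different components.
F–G (2): add — endpoints in different components.
B–F (4): skip — B and F already connected.
A–B (8): add — endpoints in different components.
A–D (8): add — endpoints in different components.
C–F (9): add — endpoints in different components.
G–H (9): add — endpoints in different components.
MST edges: B–G, E–H, F–G, A–B, A–D, C–F, G–H; total weight 1+1+2+8+8+9+9 = 38.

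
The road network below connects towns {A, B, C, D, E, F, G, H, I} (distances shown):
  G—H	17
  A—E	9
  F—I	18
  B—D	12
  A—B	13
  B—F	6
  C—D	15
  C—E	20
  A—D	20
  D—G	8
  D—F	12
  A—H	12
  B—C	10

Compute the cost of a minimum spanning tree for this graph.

88

Prim's algorithm from E:
Step 1: cheapest edge leaving the tree is A—E (9); add A.
Step 2: cheapest edge leaving the tree is A—H (12); add H.
Step 3: cheapest edge leaving the tree is A—B (13); add B.
Step 4: cheapest edge leaving the tree is B—F (6); add F.
Step 5: cheapest edge leaving the tree is B—C (10); add C.
Step 6: cheapest edge leaving the tree is B—D (12); add D.
Step 7: cheapest edge leaving the tree is D—G (8); add G.
Step 8: cheapest edge leaving the tree is F—I (18); add I.
MST edges: A—E, A—H, A—B, B—F, B—C, B—D, D—G, F—I; total weight 9+12+13+6+10+12+8+18 = 88.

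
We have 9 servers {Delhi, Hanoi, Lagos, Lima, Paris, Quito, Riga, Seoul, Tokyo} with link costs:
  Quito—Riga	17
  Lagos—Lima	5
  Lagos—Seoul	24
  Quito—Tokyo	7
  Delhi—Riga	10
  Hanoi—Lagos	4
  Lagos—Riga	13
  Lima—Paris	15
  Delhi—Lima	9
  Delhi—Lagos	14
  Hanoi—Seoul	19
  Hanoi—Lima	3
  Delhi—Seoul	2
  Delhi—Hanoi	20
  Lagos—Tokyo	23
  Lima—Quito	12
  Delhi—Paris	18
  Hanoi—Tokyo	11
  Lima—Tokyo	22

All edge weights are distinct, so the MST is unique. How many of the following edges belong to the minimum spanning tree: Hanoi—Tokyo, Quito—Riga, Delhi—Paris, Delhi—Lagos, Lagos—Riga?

Sort edges by weight, then run Kruskal:
Delhi—Seoul (2): add — endpoints in different components.
Hanoi—Lima (3): add — endpoints in different components.
Hanoi—Lagos (4): add — endpoints in different components.
Lagos—Lima (5): skip — Lagos and Lima already connected.
Quito—Tokyo (7): add — endpoints in different components.
Delhi—Lima (9): add — endpoints in different components.
Delhi—Riga (10): add — endpoints in different components.
Hanoi—Tokyo (11): add — endpoints in different components.
Lima—Quito (12): skip — Quito and Lima already connected.
Lagos—Riga (13): skip — Lagos and Riga already connected.
Delhi—Lagos (14): skip — Lagos and Delhi already connected.
Lima—Paris (15): add — endpoints in different components.
MST edge set: {Delhi—Seoul, Hanoi—Lima, Hanoi—Lagos, Quito—Tokyo, Delhi—Lima, Delhi—Riga, Hanoi—Tokyo, Lima—Paris}.
Of the listed edges, {Hanoi—Tokyo} are in the MST → 1.

1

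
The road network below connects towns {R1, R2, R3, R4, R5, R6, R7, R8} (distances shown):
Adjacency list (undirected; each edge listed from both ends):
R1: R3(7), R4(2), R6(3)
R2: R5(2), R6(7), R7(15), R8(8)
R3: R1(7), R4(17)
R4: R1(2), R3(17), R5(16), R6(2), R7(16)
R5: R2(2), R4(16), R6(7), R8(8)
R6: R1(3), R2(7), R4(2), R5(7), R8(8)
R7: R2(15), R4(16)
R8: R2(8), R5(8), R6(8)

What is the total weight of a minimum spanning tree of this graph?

43

Sort edges by weight, then run Kruskal:
R1–R4 (2): add — endpoints in different components.
R2–R5 (2): add — endpoints in different components.
R4–R6 (2): add — endpoints in different components.
R1–R6 (3): skip — R6 and R1 already connected.
R1–R3 (7): add — endpoints in different components.
R2–R6 (7): add — endpoints in different components.
R5–R6 (7): skip — R5 and R6 already connected.
R2–R8 (8): add — endpoints in different components.
R5–R8 (8): skip — R5 and R8 already connected.
R6–R8 (8): skip — R8 and R6 already connected.
R2–R7 (15): add — endpoints in different components.
MST edges: R1–R4, R2–R5, R4–R6, R1–R3, R2–R6, R2–R8, R2–R7; total weight 2+2+2+7+7+8+15 = 43.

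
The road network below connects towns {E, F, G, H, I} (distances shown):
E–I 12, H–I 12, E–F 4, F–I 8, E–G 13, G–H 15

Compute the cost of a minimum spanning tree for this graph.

37

Kruskal's algorithm — process edges by increasing weight (ties by edge label):
E–F (4): add. Components now {E,F} {G} {H} {I}
F–I (8): add. Components now {E,F,I} {G} {H}
E–I (12): skip — E and I already connected.
H–I (12): add. Components now {E,F,H,I} {G}
E–G (13): add. Components now {E,F,G,H,I}
MST edges: E–F, F–I, H–I, E–G; total weight 4+8+12+13 = 37.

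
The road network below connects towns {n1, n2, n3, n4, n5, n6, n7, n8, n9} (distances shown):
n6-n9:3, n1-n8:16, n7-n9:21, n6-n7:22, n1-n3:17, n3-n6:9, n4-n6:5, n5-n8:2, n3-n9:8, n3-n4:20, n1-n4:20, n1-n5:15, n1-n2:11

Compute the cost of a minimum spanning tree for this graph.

Kruskal's algorithm — process edges by increasing weight (ties by edge label):
n5-n8 (2): add — endpoints in different components.
n6-n9 (3): add — endpoints in different components.
n4-n6 (5): add — endpoints in different components.
n3-n9 (8): add — endpoints in different components.
n3-n6 (9): skip — n3 and n6 already connected.
n1-n2 (11): add — endpoints in different components.
n1-n5 (15): add — endpoints in different components.
n1-n8 (16): skip — n8 and n1 already connected.
n1-n3 (17): add — endpoints in different components.
n1-n4 (20): skip — n4 and n1 already connected.
n3-n4 (20): skip — n3 and n4 already connected.
n7-n9 (21): add — endpoints in different components.
MST edges: n5-n8, n6-n9, n4-n6, n3-n9, n1-n2, n1-n5, n1-n3, n7-n9; total weight 2+3+5+8+11+15+17+21 = 82.

82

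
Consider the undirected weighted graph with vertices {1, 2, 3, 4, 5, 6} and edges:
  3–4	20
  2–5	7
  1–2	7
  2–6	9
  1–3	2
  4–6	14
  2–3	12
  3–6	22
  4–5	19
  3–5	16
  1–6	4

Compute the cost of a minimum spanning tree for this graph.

34

Sort edges by weight, then run Kruskal:
1–3 (2): add — endpoints in different components.
1–6 (4): add — endpoints in different components.
1–2 (7): add — endpoints in different components.
2–5 (7): add — endpoints in different components.
2–6 (9): skip — 2 and 6 already connected.
2–3 (12): skip — 2 and 3 already connected.
4–6 (14): add — endpoints in different components.
MST edges: 1–3, 1–6, 1–2, 2–5, 4–6; total weight 2+4+7+7+14 = 34.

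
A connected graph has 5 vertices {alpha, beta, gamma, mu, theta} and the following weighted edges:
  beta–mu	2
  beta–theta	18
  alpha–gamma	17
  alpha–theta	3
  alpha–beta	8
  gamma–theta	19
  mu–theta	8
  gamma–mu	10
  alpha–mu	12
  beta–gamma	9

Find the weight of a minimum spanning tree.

22

Prim, starting at beta.
Step 1: frontier [beta–mu 2, alpha–beta 8, beta–gamma 9, beta–theta 18] → take beta–mu (2); add mu.
Step 2: frontier [alpha–beta 8, beta–gamma 9, beta–theta 18, mu–theta 8, gamma–mu 10, alpha–mu 12] → take alpha–beta (8); add alpha.
Step 3: frontier [alpha–theta 3, alpha–gamma 17, beta–gamma 9, beta–theta 18, mu–theta 8, gamma–mu 10] → take alpha–theta (3); add theta.
Step 4: frontier [alpha–gamma 17, beta–gamma 9, gamma–mu 10, gamma–theta 19] → take beta–gamma (9); add gamma.
MST edges: beta–mu, alpha–beta, alpha–theta, beta–gamma; total weight 2+8+3+9 = 22.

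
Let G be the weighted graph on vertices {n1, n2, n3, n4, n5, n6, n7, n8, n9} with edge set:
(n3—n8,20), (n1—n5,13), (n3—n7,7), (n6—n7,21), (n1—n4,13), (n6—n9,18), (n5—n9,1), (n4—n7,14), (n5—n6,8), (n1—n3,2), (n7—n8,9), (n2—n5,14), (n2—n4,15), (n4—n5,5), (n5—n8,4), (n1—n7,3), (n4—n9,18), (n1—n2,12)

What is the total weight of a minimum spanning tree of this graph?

44

Grow the tree from n8 using Prim:
Step 1: cheapest edge leaving the tree is n5—n8 (4); add n5.
Step 2: cheapest edge leaving the tree is n5—n9 (1); add n9.
Step 3: cheapest edge leaving the tree is n4—n5 (5); add n4.
Step 4: cheapest edge leaving the tree is n5—n6 (8); add n6.
Step 5: cheapest edge leaving the tree is n7—n8 (9); add n7.
Step 6: cheapest edge leaving the tree is n1—n7 (3); add n1.
Step 7: cheapest edge leaving the tree is n1—n3 (2); add n3.
Step 8: cheapest edge leaving the tree is n1—n2 (12); add n2.
MST edges: n5—n8, n5—n9, n4—n5, n5—n6, n7—n8, n1—n7, n1—n3, n1—n2; total weight 4+1+5+8+9+3+2+12 = 44.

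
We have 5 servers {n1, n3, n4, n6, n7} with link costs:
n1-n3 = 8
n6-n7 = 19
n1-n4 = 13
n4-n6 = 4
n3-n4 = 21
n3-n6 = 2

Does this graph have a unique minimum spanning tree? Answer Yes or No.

Yes

Kruskal: consider edges lightest-first.
n3-n6 (2): add — endpoints in different components.
n4-n6 (4): add — endpoints in different components.
n1-n3 (8): add — endpoints in different components.
n1-n4 (13): skip — n1 and n4 already connected.
n6-n7 (19): add — endpoints in different components.
Every non-tree edge has weight strictly greater than the heaviest edge on the tree path between its endpoints, so the MST is unique.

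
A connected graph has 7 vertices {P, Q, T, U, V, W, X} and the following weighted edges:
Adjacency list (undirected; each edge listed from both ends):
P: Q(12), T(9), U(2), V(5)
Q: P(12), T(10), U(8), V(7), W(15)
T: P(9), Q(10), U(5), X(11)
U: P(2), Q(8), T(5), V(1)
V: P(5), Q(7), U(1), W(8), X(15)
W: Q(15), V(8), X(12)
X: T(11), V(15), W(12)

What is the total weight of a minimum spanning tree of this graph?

Sort edges by weight, then run Kruskal:
U-V (1): add. Components now {W} {Q} {P} {X} {T} {U,V}
P-U (2): add. Components now {W} {Q} {P,U,V} {X} {T}
P-V (5): skip — P and V already connected.
T-U (5): add. Components now {W} {Q} {P,T,U,V} {X}
Q-V (7): add. Components now {W} {P,Q,T,U,V} {X}
Q-U (8): skip — Q and U already connected.
V-W (8): add. Components now {P,Q,T,U,V,W} {X}
P-T (9): skip — P and T already connected.
Q-T (10): skip — Q and T already connected.
T-X (11): add. Components now {P,Q,T,U,V,W,X}
MST edges: U-V, P-U, T-U, Q-V, V-W, T-X; total weight 1+2+5+7+8+11 = 34.

34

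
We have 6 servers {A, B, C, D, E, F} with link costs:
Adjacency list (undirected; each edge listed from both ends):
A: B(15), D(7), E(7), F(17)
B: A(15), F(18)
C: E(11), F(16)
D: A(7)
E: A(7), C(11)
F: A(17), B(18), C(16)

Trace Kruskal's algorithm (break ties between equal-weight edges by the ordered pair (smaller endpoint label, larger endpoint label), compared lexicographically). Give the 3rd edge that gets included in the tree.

C-E

Kruskal's algorithm — process edges by increasing weight (ties by edge label):
A—D (7): add — endpoints in different components.
A—E (7): add — endpoints in different components.
C—E (11): add — endpoints in different components.
A—B (15): add — endpoints in different components.
C—F (16): add — endpoints in different components.
The 3rd edge added is C—E.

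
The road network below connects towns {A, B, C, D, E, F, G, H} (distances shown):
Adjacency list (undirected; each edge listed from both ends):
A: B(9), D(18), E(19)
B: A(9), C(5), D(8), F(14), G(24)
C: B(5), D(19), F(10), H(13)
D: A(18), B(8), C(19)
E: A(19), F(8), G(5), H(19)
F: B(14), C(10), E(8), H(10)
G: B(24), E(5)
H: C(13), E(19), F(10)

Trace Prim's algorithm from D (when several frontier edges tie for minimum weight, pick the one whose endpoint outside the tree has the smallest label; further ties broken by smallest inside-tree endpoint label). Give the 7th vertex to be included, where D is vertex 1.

Grow the tree from D using Prim:
Step 1: frontier [B D 8, A D 18, C D 19] → take B D (8); add B.
Step 2: frontier [B C 5, A B 9, B F 14, B G 24, A D 18, C D 19] → take B C (5); add C.
Step 3: frontier [A B 9, B F 14, B G 24, C F 10, C H 13, A D 18] → take A B (9); add A.
Step 4: frontier [A E 19, B F 14, B G 24, C F 10, C H 13] → take C F (10); add F.
Step 5: frontier [A E 19, B G 24, C H 13, E F 8, F H 10] → take E F (8); add E.
Step 6: frontier [B G 24, C H 13, E G 5, E H 19, F H 10] → take E G (5); add G.
Step 7: frontier [C H 13, E H 19, F H 10] → take F H (10); add H.
Vertex order: D, B, C, A, F, E, G, H. The 7th vertex is G.

G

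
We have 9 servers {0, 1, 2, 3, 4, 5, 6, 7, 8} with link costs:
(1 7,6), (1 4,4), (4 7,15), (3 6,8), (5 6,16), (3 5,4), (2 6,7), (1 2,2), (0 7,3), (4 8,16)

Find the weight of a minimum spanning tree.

Prim, starting at 8.
Step 1: frontier [4 8 16] → take 4 8 (16); add 4.
Step 2: frontier [1 4 4, 4 7 15] → take 1 4 (4); add 1.
Step 3: frontier [1 2 2, 1 7 6, 4 7 15] → take 1 2 (2); add 2.
Step 4: frontier [1 7 6, 2 6 7, 4 7 15] → take 1 7 (6); add 7.
Step 5: frontier [2 6 7, 0 7 3] → take 0 7 (3); add 0.
Step 6: frontier [2 6 7] → take 2 6 (7); add 6.
Step 7: frontier [3 6 8, 5 6 16] → take 3 6 (8); add 3.
Step 8: frontier [3 5 4, 5 6 16] → take 3 5 (4); add 5.
MST edges: 4 8, 1 4, 1 2, 1 7, 0 7, 2 6, 3 6, 3 5; total weight 16+4+2+6+3+7+8+4 = 50.

50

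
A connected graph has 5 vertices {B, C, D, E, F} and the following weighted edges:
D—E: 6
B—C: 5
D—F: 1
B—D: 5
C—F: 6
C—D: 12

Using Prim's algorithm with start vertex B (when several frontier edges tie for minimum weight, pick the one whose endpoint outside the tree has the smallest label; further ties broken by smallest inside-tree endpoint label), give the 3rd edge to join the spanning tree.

D-F

Prim's algorithm from B:
Step 1: frontier [B—C 5, B—D 5] → take B—C (5); add C.
Step 2: frontier [B—D 5, C—F 6, C—D 12] → take B—D (5); add D.
Step 3: frontier [C—F 6, D—F 1, D—E 6] → take D—F (1); add F.
Step 4: frontier [D—E 6] → take D—E (6); add E.
The 3rd edge added is D—F.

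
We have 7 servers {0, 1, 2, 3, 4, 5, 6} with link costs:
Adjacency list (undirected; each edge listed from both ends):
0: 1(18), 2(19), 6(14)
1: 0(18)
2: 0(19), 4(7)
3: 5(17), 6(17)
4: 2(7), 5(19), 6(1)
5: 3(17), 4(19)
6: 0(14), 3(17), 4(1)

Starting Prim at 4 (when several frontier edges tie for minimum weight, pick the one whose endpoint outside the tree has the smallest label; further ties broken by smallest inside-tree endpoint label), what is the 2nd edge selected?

2-4

Prim's algorithm from 4:
Step 1: frontier [4-6 1, 2-4 7, 4-5 19] → take 4-6 (1); add 6.
Step 2: frontier [2-4 7, 4-5 19, 0-6 14, 3-6 17] → take 2-4 (7); add 2.
Step 3: frontier [0-2 19, 4-5 19, 0-6 14, 3-6 17] → take 0-6 (14); add 0.
Step 4: frontier [0-1 18, 4-5 19, 3-6 17] → take 3-6 (17); add 3.
Step 5: frontier [0-1 18, 3-5 17, 4-5 19] → take 3-5 (17); add 5.
Step 6: frontier [0-1 18] → take 0-1 (18); add 1.
The 2nd edge added is 2-4.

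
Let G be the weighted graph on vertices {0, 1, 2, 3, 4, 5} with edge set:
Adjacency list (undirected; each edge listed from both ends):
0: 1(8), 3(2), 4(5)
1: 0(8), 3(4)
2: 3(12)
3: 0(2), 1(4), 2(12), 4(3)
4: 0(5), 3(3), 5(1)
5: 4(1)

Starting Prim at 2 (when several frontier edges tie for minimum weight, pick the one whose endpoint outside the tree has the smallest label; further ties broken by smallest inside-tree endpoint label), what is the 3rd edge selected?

Grow the tree from 2 using Prim:
Step 1: cheapest edge leaving the tree is 2-3 (12); add 3.
Step 2: cheapest edge leaving the tree is 0-3 (2); add 0.
Step 3: cheapest edge leaving the tree is 3-4 (3); add 4.
Step 4: cheapest edge leaving the tree is 4-5 (1); add 5.
Step 5: cheapest edge leaving the tree is 1-3 (4); add 1.
The 3rd edge added is 3-4.

3-4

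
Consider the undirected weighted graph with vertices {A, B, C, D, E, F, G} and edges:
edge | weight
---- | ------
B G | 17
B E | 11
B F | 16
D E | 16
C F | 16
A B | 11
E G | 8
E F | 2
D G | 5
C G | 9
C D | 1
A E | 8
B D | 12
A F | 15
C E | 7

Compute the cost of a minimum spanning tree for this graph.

Grow the tree from F using Prim:
Step 1: cheapest edge leaving the tree is E F (2); add E.
Step 2: cheapest edge leaving the tree is C E (7); add C.
Step 3: cheapest edge leaving the tree is C D (1); add D.
Step 4: cheapest edge leaving the tree is D G (5); add G.
Step 5: cheapest edge leaving the tree is A E (8); add A.
Step 6: cheapest edge leaving the tree is A B (11); add B.
MST edges: E F, C E, C D, D G, A E, A B; total weight 2+7+1+5+8+11 = 34.

34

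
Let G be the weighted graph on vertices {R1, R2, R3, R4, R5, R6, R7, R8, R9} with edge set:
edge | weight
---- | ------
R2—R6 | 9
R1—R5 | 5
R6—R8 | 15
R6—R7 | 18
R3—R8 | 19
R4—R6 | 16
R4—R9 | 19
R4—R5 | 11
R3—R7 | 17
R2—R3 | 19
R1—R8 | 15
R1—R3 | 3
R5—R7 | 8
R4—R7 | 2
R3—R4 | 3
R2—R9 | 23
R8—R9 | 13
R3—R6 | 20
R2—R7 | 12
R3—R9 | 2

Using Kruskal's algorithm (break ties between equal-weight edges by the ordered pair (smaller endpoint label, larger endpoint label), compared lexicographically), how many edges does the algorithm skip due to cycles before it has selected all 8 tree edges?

2

Kruskal's algorithm — process edges by increasing weight (ties by edge label):
R3—R9 (2): add — endpoints in different components.
R4—R7 (2): add — endpoints in different components.
R1—R3 (3): add — endpoints in different components.
R3—R4 (3): add — endpoints in different components.
R1—R5 (5): add — endpoints in different components.
R5—R7 (8): skip — R5 and R7 already connected.
R2—R6 (9): add — endpoints in different components.
R4—R5 (11): skip — R5 and R4 already connected.
R2—R7 (12): add — endpoints in different components.
R8—R9 (13): add — endpoints in different components.
Edges rejected before the tree was complete: 2.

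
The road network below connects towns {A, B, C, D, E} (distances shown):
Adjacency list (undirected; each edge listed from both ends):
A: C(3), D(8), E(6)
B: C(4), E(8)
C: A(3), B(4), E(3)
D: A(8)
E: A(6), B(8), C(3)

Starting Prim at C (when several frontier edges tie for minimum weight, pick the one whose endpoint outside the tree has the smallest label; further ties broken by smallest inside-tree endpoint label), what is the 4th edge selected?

Grow the tree from C using Prim:
Step 1: cheapest edge leaving the tree is A C (3); add A.
Step 2: cheapest edge leaving the tree is C E (3); add E.
Step 3: cheapest edge leaving the tree is B C (4); add B.
Step 4: cheapest edge leaving the tree is A D (8); add D.
The 4th edge added is A D.

A-D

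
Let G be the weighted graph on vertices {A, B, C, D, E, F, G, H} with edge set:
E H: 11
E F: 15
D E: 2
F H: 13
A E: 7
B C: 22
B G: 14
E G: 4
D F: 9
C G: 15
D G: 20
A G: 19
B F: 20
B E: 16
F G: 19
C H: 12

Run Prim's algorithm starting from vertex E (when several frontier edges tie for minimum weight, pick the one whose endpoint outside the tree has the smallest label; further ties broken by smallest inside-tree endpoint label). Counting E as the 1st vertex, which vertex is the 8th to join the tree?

B

Prim's algorithm from E:
Step 1: cheapest edge leaving the tree is D E (2); add D.
Step 2: cheapest edge leaving the tree is E G (4); add G.
Step 3: cheapest edge leaving the tree is A E (7); add A.
Step 4: cheapest edge leaving the tree is D F (9); add F.
Step 5: cheapest edge leaving the tree is E H (11); add H.
Step 6: cheapest edge leaving the tree is C H (12); add C.
Step 7: cheapest edge leaving the tree is B G (14); add B.
Vertex order: E, D, G, A, F, H, C, B. The 8th vertex is B.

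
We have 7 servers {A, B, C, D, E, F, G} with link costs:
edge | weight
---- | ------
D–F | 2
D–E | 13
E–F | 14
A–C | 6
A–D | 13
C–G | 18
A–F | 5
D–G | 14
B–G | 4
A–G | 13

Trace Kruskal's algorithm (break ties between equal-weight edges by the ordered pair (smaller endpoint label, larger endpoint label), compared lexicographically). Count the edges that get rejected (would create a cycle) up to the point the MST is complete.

1

Kruskal's algorithm — process edges by increasing weight (ties by edge label):
D–F (2): add. Components now {A} {B} {C} {D,F} {E} {G}
B–G (4): add. Components now {A} {B,G} {C} {D,F} {E}
A–F (5): add. Components now {A,D,F} {B,G} {C} {E}
A–C (6): add. Components now {A,C,D,F} {B,G} {E}
A–D (13): skip — A and D already connected.
A–G (13): add. Components now {A,B,C,D,F,G} {E}
D–E (13): add. Components now {A,B,C,D,E,F,G}
Edges rejected before the tree was complete: 1.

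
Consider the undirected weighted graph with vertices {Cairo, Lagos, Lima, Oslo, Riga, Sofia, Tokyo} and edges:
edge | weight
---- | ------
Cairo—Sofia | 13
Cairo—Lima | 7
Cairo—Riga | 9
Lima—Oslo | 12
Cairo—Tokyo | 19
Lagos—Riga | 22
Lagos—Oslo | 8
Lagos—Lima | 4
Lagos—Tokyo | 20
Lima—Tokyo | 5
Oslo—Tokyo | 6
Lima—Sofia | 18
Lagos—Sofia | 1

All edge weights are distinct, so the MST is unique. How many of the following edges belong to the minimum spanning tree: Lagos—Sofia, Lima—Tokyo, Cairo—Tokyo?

Kruskal: consider edges lightest-first.
Lagos—Sofia (1): add — endpoints in different components.
Lagos—Lima (4): add — endpoints in different components.
Lima—Tokyo (5): add — endpoints in different components.
Oslo—Tokyo (6): add — endpoints in different components.
Cairo—Lima (7): add — endpoints in different components.
Lagos—Oslo (8): skip — Lagos and Oslo already connected.
Cairo—Riga (9): add — endpoints in different components.
MST edge set: {Lagos—Sofia, Lagos—Lima, Lima—Tokyo, Oslo—Tokyo, Cairo—Lima, Cairo—Riga}.
Of the listed edges, {Lagos—Sofia, Lima—Tokyo} are in the MST → 2.

2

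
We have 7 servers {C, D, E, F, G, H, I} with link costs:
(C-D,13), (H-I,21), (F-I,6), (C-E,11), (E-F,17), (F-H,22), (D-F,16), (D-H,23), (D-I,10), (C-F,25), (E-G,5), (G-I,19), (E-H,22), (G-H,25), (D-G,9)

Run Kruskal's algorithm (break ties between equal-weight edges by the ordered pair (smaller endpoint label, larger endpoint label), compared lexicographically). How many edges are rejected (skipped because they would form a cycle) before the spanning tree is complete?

4

Sort edges by weight, then run Kruskal:
E-G (5): add — endpoints in different components.
F-I (6): add — endpoints in different components.
D-G (9): add — endpoints in different components.
D-I (10): add — endpoints in different components.
C-E (11): add — endpoints in different components.
C-D (13): skip — C and D already connected.
D-F (16): skip — D and F already connected.
E-F (17): skip — E and F already connected.
G-I (19): skip — G and I already connected.
H-I (21): add — endpoints in different components.
Edges rejected before the tree was complete: 4.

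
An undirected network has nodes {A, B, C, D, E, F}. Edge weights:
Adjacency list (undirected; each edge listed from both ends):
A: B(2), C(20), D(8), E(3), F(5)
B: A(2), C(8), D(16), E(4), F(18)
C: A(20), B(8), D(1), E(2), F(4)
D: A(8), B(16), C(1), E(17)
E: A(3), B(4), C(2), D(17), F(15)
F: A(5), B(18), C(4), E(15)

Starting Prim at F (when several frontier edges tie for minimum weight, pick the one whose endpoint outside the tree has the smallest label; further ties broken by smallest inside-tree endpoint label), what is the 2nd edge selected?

C-D

Prim's algorithm from F:
Step 1: cheapest edge leaving the tree is C—F (4); add C.
Step 2: cheapest edge leaving the tree is C—D (1); add D.
Step 3: cheapest edge leaving the tree is C—E (2); add E.
Step 4: cheapest edge leaving the tree is A—E (3); add A.
Step 5: cheapest edge leaving the tree is A—B (2); add B.
The 2nd edge added is C—D.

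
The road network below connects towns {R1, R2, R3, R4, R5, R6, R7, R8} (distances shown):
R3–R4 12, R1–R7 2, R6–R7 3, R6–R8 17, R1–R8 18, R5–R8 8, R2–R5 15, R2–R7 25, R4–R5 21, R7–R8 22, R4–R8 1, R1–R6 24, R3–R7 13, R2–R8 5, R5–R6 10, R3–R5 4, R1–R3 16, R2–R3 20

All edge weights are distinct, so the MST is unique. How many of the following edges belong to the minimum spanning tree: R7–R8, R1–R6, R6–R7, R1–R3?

Kruskal's algorithm — process edges by increasing weight (ties by edge label):
R4–R8 (1): add — endpoints in different components.
R1–R7 (2): add — endpoints in different components.
R6–R7 (3): add — endpoints in different components.
R3–R5 (4): add — endpoints in different components.
R2–R8 (5): add — endpoints in different components.
R5–R8 (8): add — endpoints in different components.
R5–R6 (10): add — endpoints in different components.
MST edge set: {R4–R8, R1–R7, R6–R7, R3–R5, R2–R8, R5–R8, R5–R6}.
Of the listed edges, {R6–R7} are in the MST → 1.

1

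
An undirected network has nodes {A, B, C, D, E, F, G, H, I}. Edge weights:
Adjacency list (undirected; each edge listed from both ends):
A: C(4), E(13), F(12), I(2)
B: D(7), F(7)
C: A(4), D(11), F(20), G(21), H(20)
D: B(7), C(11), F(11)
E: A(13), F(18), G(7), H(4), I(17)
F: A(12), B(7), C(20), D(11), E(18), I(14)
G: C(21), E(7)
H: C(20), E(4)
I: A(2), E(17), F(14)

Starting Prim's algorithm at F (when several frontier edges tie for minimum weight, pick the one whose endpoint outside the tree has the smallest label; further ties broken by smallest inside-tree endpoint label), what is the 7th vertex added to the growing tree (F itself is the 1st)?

Prim's algorithm from F:
Step 1: cheapest edge leaving the tree is B-F (7); add B.
Step 2: cheapest edge leaving the tree is B-D (7); add D.
Step 3: cheapest edge leaving the tree is C-D (11); add C.
Step 4: cheapest edge leaving the tree is A-C (4); add A.
Step 5: cheapest edge leaving the tree is A-I (2); add I.
Step 6: cheapest edge leaving the tree is A-E (13); add E.
Step 7: cheapest edge leaving the tree is E-H (4); add H.
Step 8: cheapest edge leaving the tree is E-G (7); add G.
Vertex order: F, B, D, C, A, I, E, H, G. The 7th vertex is E.

E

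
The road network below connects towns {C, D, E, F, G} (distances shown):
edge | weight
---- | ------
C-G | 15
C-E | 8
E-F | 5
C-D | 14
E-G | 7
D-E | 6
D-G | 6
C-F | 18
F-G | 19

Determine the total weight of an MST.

Grow the tree from C using Prim:
Step 1: cheapest edge leaving the tree is C-E (8); add E.
Step 2: cheapest edge leaving the tree is E-F (5); add F.
Step 3: cheapest edge leaving the tree is D-E (6); add D.
Step 4: cheapest edge leaving the tree is D-G (6); add G.
MST edges: C-E, E-F, D-E, D-G; total weight 8+5+6+6 = 25.

25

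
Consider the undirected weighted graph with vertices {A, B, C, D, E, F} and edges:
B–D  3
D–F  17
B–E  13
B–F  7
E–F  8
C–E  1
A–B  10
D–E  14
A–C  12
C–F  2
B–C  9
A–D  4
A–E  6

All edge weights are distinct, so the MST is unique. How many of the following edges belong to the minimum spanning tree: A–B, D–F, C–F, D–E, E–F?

Kruskal's algorithm — process edges by increasing weight (ties by edge label):
C–E (1): add — endpoints in different components.
C–F (2): add — endpoints in different components.
B–D (3): add — endpoints in different components.
A–D (4): add — endpoints in different components.
A–E (6): add — endpoints in different components.
MST edge set: {C–E, C–F, B–D, A–D, A–E}.
Of the listed edges, {C–F} are in the MST → 1.

1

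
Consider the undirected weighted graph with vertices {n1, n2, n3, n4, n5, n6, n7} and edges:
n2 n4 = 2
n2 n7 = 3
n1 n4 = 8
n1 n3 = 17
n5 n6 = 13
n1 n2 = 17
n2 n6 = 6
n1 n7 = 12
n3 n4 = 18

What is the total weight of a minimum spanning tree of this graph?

Prim, starting at n6.
Step 1: frontier [n2 n6 6, n5 n6 13] → take n2 n6 (6); add n2.
Step 2: frontier [n2 n4 2, n2 n7 3, n1 n2 17, n5 n6 13] → take n2 n4 (2); add n4.
Step 3: frontier [n2 n7 3, n1 n2 17, n1 n4 8, n3 n4 18, n5 n6 13] → take n2 n7 (3); add n7.
Step 4: frontier [n1 n2 17, n1 n4 8, n3 n4 18, n5 n6 13, n1 n7 12] → take n1 n4 (8); add n1.
Step 5: frontier [n1 n3 17, n3 n4 18, n5 n6 13] → take n5 n6 (13); add n5.
Step 6: frontier [n1 n3 17, n3 n4 18] → take n1 n3 (17); add n3.
MST edges: n2 n6, n2 n4, n2 n7, n1 n4, n5 n6, n1 n3; total weight 6+2+3+8+13+17 = 49.

49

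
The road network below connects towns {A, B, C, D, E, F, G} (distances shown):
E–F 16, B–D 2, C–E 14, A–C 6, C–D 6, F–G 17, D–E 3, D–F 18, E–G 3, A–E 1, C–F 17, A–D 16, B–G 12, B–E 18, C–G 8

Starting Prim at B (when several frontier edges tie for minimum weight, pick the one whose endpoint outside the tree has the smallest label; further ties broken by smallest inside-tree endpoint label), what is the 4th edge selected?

Prim, starting at B.
Step 1: cheapest edge leaving the tree is B–D (2); add D.
Step 2: cheapest edge leaving the tree is D–E (3); add E.
Step 3: cheapest edge leaving the tree is A–E (1); add A.
Step 4: cheapest edge leaving the tree is E–G (3); add G.
Step 5: cheapest edge leaving the tree is A–C (6); add C.
Step 6: cheapest edge leaving the tree is E–F (16); add F.
The 4th edge added is E–G.

E-G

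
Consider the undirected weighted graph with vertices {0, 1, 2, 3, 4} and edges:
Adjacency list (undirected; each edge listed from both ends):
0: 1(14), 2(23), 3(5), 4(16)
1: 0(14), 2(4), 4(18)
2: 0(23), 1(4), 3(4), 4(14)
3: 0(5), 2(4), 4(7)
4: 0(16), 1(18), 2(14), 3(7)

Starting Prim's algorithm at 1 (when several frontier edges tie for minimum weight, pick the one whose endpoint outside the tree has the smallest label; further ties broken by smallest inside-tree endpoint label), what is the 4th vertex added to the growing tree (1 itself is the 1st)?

0

Prim, starting at 1.
Step 1: cheapest edge leaving the tree is 1 2 (4); add 2.
Step 2: cheapest edge leaving the tree is 2 3 (4); add 3.
Step 3: cheapest edge leaving the tree is 0 3 (5); add 0.
Step 4: cheapest edge leaving the tree is 3 4 (7); add 4.
Vertex order: 1, 2, 3, 0, 4. The 4th vertex is 0.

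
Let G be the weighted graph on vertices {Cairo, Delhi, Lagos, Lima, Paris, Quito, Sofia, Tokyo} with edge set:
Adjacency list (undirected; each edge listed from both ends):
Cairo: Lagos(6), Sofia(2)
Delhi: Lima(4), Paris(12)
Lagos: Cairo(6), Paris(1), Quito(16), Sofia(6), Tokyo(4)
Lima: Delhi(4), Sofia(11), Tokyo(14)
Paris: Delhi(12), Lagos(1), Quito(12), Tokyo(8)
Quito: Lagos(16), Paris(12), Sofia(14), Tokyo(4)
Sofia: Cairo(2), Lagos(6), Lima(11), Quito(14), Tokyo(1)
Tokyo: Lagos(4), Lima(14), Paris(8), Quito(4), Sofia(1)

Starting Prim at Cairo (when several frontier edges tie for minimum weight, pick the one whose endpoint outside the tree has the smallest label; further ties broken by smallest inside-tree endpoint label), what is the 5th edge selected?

Prim, starting at Cairo.
Step 1: cheapest edge leaving the tree is Cairo Sofia (2); add Sofia.
Step 2: cheapest edge leaving the tree is Sofia Tokyo (1); add Tokyo.
Step 3: cheapest edge leaving the tree is Lagos Tokyo (4); add Lagos.
Step 4: cheapest edge leaving the tree is Lagos Paris (1); add Paris.
Step 5: cheapest edge leaving the tree is Quito Tokyo (4); add Quito.
Step 6: cheapest edge leaving the tree is Lima Sofia (11); add Lima.
Step 7: cheapest edge leaving the tree is Delhi Lima (4); add Delhi.
The 5th edge added is Quito Tokyo.

Quito-Tokyo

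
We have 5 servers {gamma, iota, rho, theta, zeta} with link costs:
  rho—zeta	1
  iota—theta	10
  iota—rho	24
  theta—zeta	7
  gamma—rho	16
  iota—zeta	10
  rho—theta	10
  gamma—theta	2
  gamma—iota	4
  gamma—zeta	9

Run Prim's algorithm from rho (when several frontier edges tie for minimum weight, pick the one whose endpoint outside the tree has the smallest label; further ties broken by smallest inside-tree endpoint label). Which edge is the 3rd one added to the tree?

gamma-theta

Prim's algorithm from rho:
Step 1: frontier [rho—zeta 1, rho—theta 10, gamma—rho 16, iota—rho 24] → take rho—zeta (1); add zeta.
Step 2: frontier [rho—theta 10, gamma—rho 16, iota—rho 24, theta—zeta 7, gamma—zeta 9, iota—zeta 10] → take theta—zeta (7); add theta.
Step 3: frontier [gamma—rho 16, iota—rho 24, gamma—theta 2, iota—theta 10, gamma—zeta 9, iota—zeta 10] → take gamma—theta (2); add gamma.
Step 4: frontier [gamma—iota 4, iota—rho 24, iota—theta 10, iota—zeta 10] → take gamma—iota (4); add iota.
The 3rd edge added is gamma—theta.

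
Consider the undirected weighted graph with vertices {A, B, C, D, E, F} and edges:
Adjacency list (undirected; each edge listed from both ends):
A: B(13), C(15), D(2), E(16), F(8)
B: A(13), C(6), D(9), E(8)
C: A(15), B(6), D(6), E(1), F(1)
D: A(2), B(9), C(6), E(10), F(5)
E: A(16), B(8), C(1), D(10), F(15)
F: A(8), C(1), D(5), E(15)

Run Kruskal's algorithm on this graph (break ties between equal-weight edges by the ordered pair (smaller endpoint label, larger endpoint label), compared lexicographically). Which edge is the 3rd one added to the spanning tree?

Kruskal: consider edges lightest-first.
C–E (1): add. Components now {A} {B} {C,E} {D} {F}
C–F (1): add. Components now {A} {B} {C,E,F} {D}
A–D (2): add. Components now {A,D} {B} {C,E,F}
D–F (5): add. Components now {A,C,D,E,F} {B}
B–C (6): add. Components now {A,B,C,D,E,F}
The 3rd edge added is A–D.

A-D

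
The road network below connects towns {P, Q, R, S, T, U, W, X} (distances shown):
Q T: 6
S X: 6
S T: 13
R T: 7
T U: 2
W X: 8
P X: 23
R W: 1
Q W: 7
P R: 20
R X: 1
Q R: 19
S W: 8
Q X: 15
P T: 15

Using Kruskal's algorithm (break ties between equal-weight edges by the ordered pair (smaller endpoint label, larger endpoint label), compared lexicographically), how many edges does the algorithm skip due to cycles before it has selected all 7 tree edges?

Kruskal: consider edges lightest-first.
R W (1): add — endpoints in different components.
R X (1): add — endpoints in different components.
T U (2): add — endpoints in different components.
Q T (6): add — endpoints in different components.
S X (6): add — endpoints in different components.
Q W (7): add — endpoints in different components.
R T (7): skip — T and R already connected.
S W (8): skip — W and S already connected.
W X (8): skip — X and W already connected.
S T (13): skip — S and T already connected.
P T (15): add — endpoints in different components.
Edges rejected before the tree was complete: 4.

4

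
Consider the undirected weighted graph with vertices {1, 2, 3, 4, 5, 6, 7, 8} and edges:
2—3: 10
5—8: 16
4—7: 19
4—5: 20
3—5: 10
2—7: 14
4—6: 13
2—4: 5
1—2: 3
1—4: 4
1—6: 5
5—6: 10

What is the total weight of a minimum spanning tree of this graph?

Sort edges by weight, then run Kruskal:
1—2 (3): add — endpoints in different components.
1—4 (4): add — endpoints in different components.
1—6 (5): add — endpoints in different components.
2—4 (5): skip — 2 and 4 already connected.
2—3 (10): add — endpoints in different components.
3—5 (10): add — endpoints in different components.
5—6 (10): skip — 5 and 6 already connected.
4—6 (13): skip — 4 and 6 already connected.
2—7 (14): add — endpoints in different components.
5—8 (16): add — endpoints in different components.
MST edges: 1—2, 1—4, 1—6, 2—3, 3—5, 2—7, 5—8; total weight 3+4+5+10+10+14+16 = 62.

62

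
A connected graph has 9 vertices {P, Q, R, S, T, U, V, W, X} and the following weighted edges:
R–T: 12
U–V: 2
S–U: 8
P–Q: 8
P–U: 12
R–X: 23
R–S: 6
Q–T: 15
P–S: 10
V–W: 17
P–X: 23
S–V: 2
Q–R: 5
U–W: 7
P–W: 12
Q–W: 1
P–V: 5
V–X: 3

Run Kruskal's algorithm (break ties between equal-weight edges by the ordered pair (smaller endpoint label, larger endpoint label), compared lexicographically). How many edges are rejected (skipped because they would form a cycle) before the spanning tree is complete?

Kruskal: consider edges lightest-first.
Q–W (1): add — endpoints in different components.
S–V (2): add — endpoints in different components.
U–V (2): add — endpoints in different components.
V–X (3): add — endpoints in different components.
P–V (5): add — endpoints in different components.
Q–R (5): add — endpoints in different components.
R–S (6): add — endpoints in different components.
U–W (7): skip — W and U already connected.
P–Q (8): skip — P and Q already connected.
S–U (8): skip — S and U already connected.
P–S (10): skip — S and P already connected.
P–U (12): skip — U and P already connected.
P–W (12): skip — W and P already connected.
R–T (12): add — endpoints in different components.
Edges rejected before the tree was complete: 6.

6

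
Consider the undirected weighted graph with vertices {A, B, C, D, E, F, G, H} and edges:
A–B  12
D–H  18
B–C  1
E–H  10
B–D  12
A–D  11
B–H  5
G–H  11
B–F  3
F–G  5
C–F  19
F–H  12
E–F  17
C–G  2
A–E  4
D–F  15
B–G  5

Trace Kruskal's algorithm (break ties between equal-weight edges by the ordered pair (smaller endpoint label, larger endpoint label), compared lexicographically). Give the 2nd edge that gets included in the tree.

C-G

Kruskal's algorithm — process edges by increasing weight (ties by edge label):
B–C (1): add — endpoints in different components.
C–G (2): add — endpoints in different components.
B–F (3): add — endpoints in different components.
A–E (4): add — endpoints in different components.
B–G (5): skip — B and G already connected.
B–H (5): add — endpoints in different components.
F–G (5): skip — F and G already connected.
E–H (10): add — endpoints in different components.
A–D (11): add — endpoints in different components.
The 2nd edge added is C–G.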